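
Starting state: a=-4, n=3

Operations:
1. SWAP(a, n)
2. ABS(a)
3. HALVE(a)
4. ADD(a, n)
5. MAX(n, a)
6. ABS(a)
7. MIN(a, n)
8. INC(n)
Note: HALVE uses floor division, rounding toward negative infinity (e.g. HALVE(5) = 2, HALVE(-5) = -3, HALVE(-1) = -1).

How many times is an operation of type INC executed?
1

Counting INC operations:
Step 8: INC(n) ← INC
Total: 1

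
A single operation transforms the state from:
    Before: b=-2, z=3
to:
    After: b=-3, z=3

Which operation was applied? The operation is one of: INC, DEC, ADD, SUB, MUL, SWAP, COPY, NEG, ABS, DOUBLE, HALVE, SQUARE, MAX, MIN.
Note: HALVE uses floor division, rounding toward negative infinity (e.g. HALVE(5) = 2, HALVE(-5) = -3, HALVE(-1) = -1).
DEC(b)

Analyzing the change:
Before: b=-2, z=3
After: b=-3, z=3
Variable b changed from -2 to -3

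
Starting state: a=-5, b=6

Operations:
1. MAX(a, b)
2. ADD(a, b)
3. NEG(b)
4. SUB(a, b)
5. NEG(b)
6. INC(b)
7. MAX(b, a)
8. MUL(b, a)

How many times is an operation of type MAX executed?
2

Counting MAX operations:
Step 1: MAX(a, b) ← MAX
Step 7: MAX(b, a) ← MAX
Total: 2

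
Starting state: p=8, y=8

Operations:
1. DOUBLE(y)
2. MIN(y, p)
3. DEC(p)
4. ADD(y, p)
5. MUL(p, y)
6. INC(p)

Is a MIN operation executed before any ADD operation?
Yes

First MIN: step 2
First ADD: step 4
Since 2 < 4, MIN comes first.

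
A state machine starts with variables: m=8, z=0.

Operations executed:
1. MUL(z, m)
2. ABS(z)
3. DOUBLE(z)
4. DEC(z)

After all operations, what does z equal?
z = -1

Tracing execution:
Step 1: MUL(z, m) → z = 0
Step 2: ABS(z) → z = 0
Step 3: DOUBLE(z) → z = 0
Step 4: DEC(z) → z = -1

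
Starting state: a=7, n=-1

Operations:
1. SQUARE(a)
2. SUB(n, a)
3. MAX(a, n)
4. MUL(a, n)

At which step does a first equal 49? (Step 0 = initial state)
Step 1

Tracing a:
Initial: a = 7
After step 1: a = 49 ← first occurrence
After step 2: a = 49
After step 3: a = 49
After step 4: a = -2450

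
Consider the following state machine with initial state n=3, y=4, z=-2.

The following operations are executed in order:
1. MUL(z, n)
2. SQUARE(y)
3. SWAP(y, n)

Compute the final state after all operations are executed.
{n: 16, y: 3, z: -6}

Step-by-step execution:
Initial: n=3, y=4, z=-2
After step 1 (MUL(z, n)): n=3, y=4, z=-6
After step 2 (SQUARE(y)): n=3, y=16, z=-6
After step 3 (SWAP(y, n)): n=16, y=3, z=-6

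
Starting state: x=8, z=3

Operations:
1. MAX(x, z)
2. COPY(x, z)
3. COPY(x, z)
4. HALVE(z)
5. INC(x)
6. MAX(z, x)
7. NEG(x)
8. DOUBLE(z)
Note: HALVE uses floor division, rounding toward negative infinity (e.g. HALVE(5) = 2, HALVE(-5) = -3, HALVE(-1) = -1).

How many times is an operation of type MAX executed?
2

Counting MAX operations:
Step 1: MAX(x, z) ← MAX
Step 6: MAX(z, x) ← MAX
Total: 2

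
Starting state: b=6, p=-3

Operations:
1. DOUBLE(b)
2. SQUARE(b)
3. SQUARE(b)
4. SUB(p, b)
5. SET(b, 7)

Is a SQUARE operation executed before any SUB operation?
Yes

First SQUARE: step 2
First SUB: step 4
Since 2 < 4, SQUARE comes first.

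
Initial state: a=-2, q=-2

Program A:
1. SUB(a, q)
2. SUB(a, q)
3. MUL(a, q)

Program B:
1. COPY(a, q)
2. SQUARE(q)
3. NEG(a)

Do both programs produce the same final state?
No

Program A final state: a=-4, q=-2
Program B final state: a=2, q=4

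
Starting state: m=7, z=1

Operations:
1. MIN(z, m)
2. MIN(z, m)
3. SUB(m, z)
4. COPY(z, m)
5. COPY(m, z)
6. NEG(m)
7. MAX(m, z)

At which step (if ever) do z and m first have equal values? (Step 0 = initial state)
Step 4

z and m first become equal after step 4.

Comparing values at each step:
Initial: z=1, m=7
After step 1: z=1, m=7
After step 2: z=1, m=7
After step 3: z=1, m=6
After step 4: z=6, m=6 ← equal!
After step 5: z=6, m=6 ← equal!
After step 6: z=6, m=-6
After step 7: z=6, m=6 ← equal!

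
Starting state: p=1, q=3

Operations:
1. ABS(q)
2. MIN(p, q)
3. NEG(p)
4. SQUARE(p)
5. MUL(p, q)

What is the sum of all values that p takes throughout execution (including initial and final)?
6

Values of p at each step:
Initial: p = 1
After step 1: p = 1
After step 2: p = 1
After step 3: p = -1
After step 4: p = 1
After step 5: p = 3
Sum = 1 + 1 + 1 + -1 + 1 + 3 = 6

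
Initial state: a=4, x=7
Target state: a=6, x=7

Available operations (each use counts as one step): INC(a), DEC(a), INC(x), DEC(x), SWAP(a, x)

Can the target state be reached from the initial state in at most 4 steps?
Yes

Path (2 steps): INC(a) → INC(a)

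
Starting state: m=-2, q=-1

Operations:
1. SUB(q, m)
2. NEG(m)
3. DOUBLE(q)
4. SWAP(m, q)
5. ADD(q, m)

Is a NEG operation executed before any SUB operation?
No

First NEG: step 2
First SUB: step 1
Since 2 > 1, SUB comes first.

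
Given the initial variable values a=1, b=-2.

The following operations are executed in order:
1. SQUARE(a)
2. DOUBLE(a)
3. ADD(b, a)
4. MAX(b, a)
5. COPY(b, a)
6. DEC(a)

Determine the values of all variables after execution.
{a: 1, b: 2}

Step-by-step execution:
Initial: a=1, b=-2
After step 1 (SQUARE(a)): a=1, b=-2
After step 2 (DOUBLE(a)): a=2, b=-2
After step 3 (ADD(b, a)): a=2, b=0
After step 4 (MAX(b, a)): a=2, b=2
After step 5 (COPY(b, a)): a=2, b=2
After step 6 (DEC(a)): a=1, b=2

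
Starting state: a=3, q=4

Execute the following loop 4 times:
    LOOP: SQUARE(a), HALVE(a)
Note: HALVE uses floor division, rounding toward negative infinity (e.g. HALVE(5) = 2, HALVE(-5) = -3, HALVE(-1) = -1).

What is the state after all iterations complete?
a=512, q=4

Iteration trace:
Start: a=3, q=4
After iteration 1: a=4, q=4
After iteration 2: a=8, q=4
After iteration 3: a=32, q=4
After iteration 4: a=512, q=4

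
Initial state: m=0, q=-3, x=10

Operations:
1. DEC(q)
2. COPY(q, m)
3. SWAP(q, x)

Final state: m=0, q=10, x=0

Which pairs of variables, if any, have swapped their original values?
None

Comparing initial and final values:
x: 10 → 0
m: 0 → 0
q: -3 → 10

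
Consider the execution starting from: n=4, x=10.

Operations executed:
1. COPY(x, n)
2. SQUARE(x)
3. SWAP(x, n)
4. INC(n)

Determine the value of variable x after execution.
x = 4

Tracing execution:
Step 1: COPY(x, n) → x = 4
Step 2: SQUARE(x) → x = 16
Step 3: SWAP(x, n) → x = 4
Step 4: INC(n) → x = 4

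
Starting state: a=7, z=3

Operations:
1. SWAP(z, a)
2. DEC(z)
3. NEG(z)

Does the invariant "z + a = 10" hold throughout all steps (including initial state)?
No, violated after step 2

The invariant is violated after step 2.

State at each step:
Initial: a=7, z=3
After step 1: a=3, z=7
After step 2: a=3, z=6
After step 3: a=3, z=-6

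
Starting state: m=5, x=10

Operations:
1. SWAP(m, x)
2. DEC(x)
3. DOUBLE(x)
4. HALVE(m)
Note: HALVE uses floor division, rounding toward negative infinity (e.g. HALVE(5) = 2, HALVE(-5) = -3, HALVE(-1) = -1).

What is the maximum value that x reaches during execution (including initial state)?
10

Values of x at each step:
Initial: x = 10 ← maximum
After step 1: x = 5
After step 2: x = 4
After step 3: x = 8
After step 4: x = 8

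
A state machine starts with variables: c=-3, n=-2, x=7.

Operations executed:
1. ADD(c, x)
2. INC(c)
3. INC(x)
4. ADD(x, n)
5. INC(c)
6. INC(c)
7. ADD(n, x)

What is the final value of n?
n = 4

Tracing execution:
Step 1: ADD(c, x) → n = -2
Step 2: INC(c) → n = -2
Step 3: INC(x) → n = -2
Step 4: ADD(x, n) → n = -2
Step 5: INC(c) → n = -2
Step 6: INC(c) → n = -2
Step 7: ADD(n, x) → n = 4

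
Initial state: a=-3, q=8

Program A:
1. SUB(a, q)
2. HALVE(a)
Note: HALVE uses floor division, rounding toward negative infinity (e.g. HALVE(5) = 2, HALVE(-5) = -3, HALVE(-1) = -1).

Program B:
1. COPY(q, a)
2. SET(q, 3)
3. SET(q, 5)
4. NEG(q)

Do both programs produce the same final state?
No

Program A final state: a=-6, q=8
Program B final state: a=-3, q=-5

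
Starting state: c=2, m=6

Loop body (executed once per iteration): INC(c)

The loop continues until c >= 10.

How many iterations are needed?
8

Tracing iterations:
Initial: c=2, m=6
After iteration 1: c=3, m=6
After iteration 2: c=4, m=6
After iteration 3: c=5, m=6
After iteration 4: c=6, m=6
After iteration 5: c=7, m=6
After iteration 6: c=8, m=6
After iteration 7: c=9, m=6
After iteration 8: c=10, m=6
c >= 10 now holds, so the loop exits after 8 iterations.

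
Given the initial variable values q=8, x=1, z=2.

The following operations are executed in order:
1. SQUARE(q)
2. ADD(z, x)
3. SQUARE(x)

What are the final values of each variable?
{q: 64, x: 1, z: 3}

Step-by-step execution:
Initial: q=8, x=1, z=2
After step 1 (SQUARE(q)): q=64, x=1, z=2
After step 2 (ADD(z, x)): q=64, x=1, z=3
After step 3 (SQUARE(x)): q=64, x=1, z=3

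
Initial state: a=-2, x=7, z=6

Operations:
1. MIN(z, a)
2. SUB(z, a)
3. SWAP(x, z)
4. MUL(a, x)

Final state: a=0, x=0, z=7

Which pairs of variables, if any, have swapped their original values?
None

Comparing initial and final values:
a: -2 → 0
x: 7 → 0
z: 6 → 7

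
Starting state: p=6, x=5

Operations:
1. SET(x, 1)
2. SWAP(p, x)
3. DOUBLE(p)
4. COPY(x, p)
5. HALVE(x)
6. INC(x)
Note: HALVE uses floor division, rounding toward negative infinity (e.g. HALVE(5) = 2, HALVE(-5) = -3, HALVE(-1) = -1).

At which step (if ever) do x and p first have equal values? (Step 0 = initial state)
Step 4

x and p first become equal after step 4.

Comparing values at each step:
Initial: x=5, p=6
After step 1: x=1, p=6
After step 2: x=6, p=1
After step 3: x=6, p=2
After step 4: x=2, p=2 ← equal!
After step 5: x=1, p=2
After step 6: x=2, p=2 ← equal!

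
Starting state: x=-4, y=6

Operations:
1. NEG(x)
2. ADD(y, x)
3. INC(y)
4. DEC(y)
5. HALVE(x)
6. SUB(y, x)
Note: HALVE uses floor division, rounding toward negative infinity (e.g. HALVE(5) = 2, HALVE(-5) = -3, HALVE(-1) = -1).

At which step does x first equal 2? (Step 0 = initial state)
Step 5

Tracing x:
Initial: x = -4
After step 1: x = 4
After step 2: x = 4
After step 3: x = 4
After step 4: x = 4
After step 5: x = 2 ← first occurrence
After step 6: x = 2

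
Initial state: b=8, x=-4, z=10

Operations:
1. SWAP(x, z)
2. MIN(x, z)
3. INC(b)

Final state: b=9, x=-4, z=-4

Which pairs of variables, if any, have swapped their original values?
None

Comparing initial and final values:
b: 8 → 9
z: 10 → -4
x: -4 → -4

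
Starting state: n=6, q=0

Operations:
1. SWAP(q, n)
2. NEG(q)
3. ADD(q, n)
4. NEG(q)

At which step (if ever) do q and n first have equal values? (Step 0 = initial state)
Never

q and n never become equal during execution.

Comparing values at each step:
Initial: q=0, n=6
After step 1: q=6, n=0
After step 2: q=-6, n=0
After step 3: q=-6, n=0
After step 4: q=6, n=0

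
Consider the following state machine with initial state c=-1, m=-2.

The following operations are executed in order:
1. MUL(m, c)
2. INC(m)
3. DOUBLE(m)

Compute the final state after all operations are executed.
{c: -1, m: 6}

Step-by-step execution:
Initial: c=-1, m=-2
After step 1 (MUL(m, c)): c=-1, m=2
After step 2 (INC(m)): c=-1, m=3
After step 3 (DOUBLE(m)): c=-1, m=6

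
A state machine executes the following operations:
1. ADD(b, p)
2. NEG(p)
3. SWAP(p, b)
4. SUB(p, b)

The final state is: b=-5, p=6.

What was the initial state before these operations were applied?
b=-4, p=5

Working backwards:
Final state: b=-5, p=6
Before step 4 (SUB(p, b)): b=-5, p=1
Before step 3 (SWAP(p, b)): b=1, p=-5
Before step 2 (NEG(p)): b=1, p=5
Before step 1 (ADD(b, p)): b=-4, p=5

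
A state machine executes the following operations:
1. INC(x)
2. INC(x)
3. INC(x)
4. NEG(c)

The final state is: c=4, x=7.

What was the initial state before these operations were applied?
c=-4, x=4

Working backwards:
Final state: c=4, x=7
Before step 4 (NEG(c)): c=-4, x=7
Before step 3 (INC(x)): c=-4, x=6
Before step 2 (INC(x)): c=-4, x=5
Before step 1 (INC(x)): c=-4, x=4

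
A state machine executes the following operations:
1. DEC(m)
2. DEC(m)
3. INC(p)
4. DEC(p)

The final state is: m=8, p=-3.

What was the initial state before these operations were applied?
m=10, p=-3

Working backwards:
Final state: m=8, p=-3
Before step 4 (DEC(p)): m=8, p=-2
Before step 3 (INC(p)): m=8, p=-3
Before step 2 (DEC(m)): m=9, p=-3
Before step 1 (DEC(m)): m=10, p=-3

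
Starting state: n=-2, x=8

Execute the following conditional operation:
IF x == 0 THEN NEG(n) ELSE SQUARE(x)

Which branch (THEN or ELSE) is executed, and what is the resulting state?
Branch: ELSE, Final state: n=-2, x=64

Evaluating condition: x == 0
x = 8
Condition is False, so ELSE branch executes
After SQUARE(x): n=-2, x=64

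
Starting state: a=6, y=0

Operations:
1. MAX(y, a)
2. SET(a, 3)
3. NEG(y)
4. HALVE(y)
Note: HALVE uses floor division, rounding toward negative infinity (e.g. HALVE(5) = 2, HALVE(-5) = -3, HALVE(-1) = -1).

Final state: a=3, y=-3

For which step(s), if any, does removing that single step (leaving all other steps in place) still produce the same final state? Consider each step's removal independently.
None - removing any single step changes the final result

Testing removal of each single step:
Without step 1: final = a=3, y=0 (different)
Without step 2: final = a=6, y=-3 (different)
Without step 3: final = a=3, y=3 (different)
Without step 4: final = a=3, y=-6 (different)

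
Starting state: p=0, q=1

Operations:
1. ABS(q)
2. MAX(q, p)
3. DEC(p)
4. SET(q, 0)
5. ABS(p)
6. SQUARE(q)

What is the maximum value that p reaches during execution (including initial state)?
1

Values of p at each step:
Initial: p = 0
After step 1: p = 0
After step 2: p = 0
After step 3: p = -1
After step 4: p = -1
After step 5: p = 1 ← maximum
After step 6: p = 1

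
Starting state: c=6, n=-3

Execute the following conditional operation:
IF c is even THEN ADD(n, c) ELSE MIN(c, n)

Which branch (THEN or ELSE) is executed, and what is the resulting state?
Branch: THEN, Final state: c=6, n=3

Evaluating condition: c is even
Condition is True, so THEN branch executes
After ADD(n, c): c=6, n=3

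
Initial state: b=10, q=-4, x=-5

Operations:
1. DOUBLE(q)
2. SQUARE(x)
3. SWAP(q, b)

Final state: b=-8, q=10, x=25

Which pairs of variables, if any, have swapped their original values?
None

Comparing initial and final values:
b: 10 → -8
q: -4 → 10
x: -5 → 25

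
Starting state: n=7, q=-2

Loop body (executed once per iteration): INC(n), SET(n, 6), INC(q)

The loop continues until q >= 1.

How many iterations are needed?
3

Tracing iterations:
Initial: n=7, q=-2
After iteration 1: n=6, q=-1
After iteration 2: n=6, q=0
After iteration 3: n=6, q=1
q >= 1 now holds, so the loop exits after 3 iterations.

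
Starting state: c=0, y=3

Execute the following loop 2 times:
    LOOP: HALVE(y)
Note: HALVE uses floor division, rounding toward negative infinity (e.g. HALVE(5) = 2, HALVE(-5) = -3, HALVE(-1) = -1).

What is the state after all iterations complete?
c=0, y=0

Iteration trace:
Start: c=0, y=3
After iteration 1: c=0, y=1
After iteration 2: c=0, y=0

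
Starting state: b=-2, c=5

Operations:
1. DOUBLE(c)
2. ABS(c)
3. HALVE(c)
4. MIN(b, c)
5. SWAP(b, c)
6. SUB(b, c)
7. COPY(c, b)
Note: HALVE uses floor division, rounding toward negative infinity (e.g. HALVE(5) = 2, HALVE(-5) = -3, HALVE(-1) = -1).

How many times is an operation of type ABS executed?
1

Counting ABS operations:
Step 2: ABS(c) ← ABS
Total: 1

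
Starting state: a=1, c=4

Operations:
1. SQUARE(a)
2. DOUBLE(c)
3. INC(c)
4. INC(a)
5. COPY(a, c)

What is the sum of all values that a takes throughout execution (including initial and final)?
15

Values of a at each step:
Initial: a = 1
After step 1: a = 1
After step 2: a = 1
After step 3: a = 1
After step 4: a = 2
After step 5: a = 9
Sum = 1 + 1 + 1 + 1 + 2 + 9 = 15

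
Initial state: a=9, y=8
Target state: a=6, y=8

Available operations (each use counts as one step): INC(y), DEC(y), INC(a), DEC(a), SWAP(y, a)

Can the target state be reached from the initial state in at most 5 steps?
Yes

Path (3 steps): DEC(a) → DEC(a) → DEC(a)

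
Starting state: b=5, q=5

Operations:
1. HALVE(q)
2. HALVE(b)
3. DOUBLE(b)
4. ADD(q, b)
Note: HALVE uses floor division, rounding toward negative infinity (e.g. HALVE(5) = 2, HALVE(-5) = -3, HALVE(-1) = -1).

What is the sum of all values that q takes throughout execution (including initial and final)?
17

Values of q at each step:
Initial: q = 5
After step 1: q = 2
After step 2: q = 2
After step 3: q = 2
After step 4: q = 6
Sum = 5 + 2 + 2 + 2 + 6 = 17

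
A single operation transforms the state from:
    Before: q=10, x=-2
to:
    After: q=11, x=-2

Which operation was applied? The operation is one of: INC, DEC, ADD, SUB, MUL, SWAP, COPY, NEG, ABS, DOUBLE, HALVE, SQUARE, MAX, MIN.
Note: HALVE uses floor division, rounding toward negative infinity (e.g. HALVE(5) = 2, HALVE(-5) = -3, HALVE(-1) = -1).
INC(q)

Analyzing the change:
Before: q=10, x=-2
After: q=11, x=-2
Variable q changed from 10 to 11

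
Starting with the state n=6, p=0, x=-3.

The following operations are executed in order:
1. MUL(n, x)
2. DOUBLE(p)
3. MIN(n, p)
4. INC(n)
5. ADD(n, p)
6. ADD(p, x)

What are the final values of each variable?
{n: -17, p: -3, x: -3}

Step-by-step execution:
Initial: n=6, p=0, x=-3
After step 1 (MUL(n, x)): n=-18, p=0, x=-3
After step 2 (DOUBLE(p)): n=-18, p=0, x=-3
After step 3 (MIN(n, p)): n=-18, p=0, x=-3
After step 4 (INC(n)): n=-17, p=0, x=-3
After step 5 (ADD(n, p)): n=-17, p=0, x=-3
After step 6 (ADD(p, x)): n=-17, p=-3, x=-3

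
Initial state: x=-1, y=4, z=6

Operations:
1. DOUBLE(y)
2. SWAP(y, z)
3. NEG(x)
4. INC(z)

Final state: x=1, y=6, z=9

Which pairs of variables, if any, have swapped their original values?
None

Comparing initial and final values:
x: -1 → 1
z: 6 → 9
y: 4 → 6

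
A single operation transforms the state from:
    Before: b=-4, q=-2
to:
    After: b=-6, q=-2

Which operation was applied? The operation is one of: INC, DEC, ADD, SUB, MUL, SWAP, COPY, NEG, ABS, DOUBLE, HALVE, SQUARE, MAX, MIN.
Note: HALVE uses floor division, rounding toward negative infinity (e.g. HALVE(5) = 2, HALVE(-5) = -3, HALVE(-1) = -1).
ADD(b, q)

Analyzing the change:
Before: b=-4, q=-2
After: b=-6, q=-2
Variable b changed from -4 to -6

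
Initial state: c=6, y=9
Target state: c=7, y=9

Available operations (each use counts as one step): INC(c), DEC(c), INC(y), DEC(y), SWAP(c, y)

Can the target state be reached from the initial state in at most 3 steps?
Yes

Path (1 step): INC(c)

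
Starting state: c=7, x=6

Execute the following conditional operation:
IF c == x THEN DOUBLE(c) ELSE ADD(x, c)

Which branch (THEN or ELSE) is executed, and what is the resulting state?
Branch: ELSE, Final state: c=7, x=13

Evaluating condition: c == x
c = 7, x = 6
Condition is False, so ELSE branch executes
After ADD(x, c): c=7, x=13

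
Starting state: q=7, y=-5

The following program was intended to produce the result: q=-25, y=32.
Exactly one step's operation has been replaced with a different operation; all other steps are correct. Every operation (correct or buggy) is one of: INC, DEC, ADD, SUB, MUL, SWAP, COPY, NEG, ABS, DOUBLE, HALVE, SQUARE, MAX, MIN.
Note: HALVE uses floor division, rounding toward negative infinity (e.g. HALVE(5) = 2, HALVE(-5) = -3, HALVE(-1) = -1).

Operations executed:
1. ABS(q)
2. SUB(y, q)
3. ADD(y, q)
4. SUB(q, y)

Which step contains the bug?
Step 2

Trace with buggy code:
Initial: q=7, y=-5
After step 1: q=7, y=-5
After step 2: q=7, y=-12
After step 3: q=7, y=-5
After step 4: q=12, y=-5
Actual final q=12, y=-5 ≠ expected q=-25, y=32.
Step 2 is the only position where a single-operation replacement can produce the expected result.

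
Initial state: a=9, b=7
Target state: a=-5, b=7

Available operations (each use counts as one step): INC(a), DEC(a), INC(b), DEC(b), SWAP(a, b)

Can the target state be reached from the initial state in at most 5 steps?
No

The target state cannot be reached within 5 steps.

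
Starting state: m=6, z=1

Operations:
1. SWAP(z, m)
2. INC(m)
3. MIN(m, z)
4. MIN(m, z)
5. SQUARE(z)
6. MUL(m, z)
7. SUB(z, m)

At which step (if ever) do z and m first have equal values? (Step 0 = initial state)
Never

z and m never become equal during execution.

Comparing values at each step:
Initial: z=1, m=6
After step 1: z=6, m=1
After step 2: z=6, m=2
After step 3: z=6, m=2
After step 4: z=6, m=2
After step 5: z=36, m=2
After step 6: z=36, m=72
After step 7: z=-36, m=72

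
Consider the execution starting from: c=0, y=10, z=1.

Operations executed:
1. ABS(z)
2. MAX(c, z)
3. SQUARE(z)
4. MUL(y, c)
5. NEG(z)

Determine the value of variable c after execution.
c = 1

Tracing execution:
Step 1: ABS(z) → c = 0
Step 2: MAX(c, z) → c = 1
Step 3: SQUARE(z) → c = 1
Step 4: MUL(y, c) → c = 1
Step 5: NEG(z) → c = 1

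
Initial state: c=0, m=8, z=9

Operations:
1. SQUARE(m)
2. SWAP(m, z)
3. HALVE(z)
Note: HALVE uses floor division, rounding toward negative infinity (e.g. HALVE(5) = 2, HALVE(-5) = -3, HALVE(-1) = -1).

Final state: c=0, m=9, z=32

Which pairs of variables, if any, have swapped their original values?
None

Comparing initial and final values:
z: 9 → 32
c: 0 → 0
m: 8 → 9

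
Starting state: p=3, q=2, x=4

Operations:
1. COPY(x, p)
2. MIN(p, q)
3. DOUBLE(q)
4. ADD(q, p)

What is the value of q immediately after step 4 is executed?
q = 6

Tracing q through execution:
Initial: q = 2
After step 1 (COPY(x, p)): q = 2
After step 2 (MIN(p, q)): q = 2
After step 3 (DOUBLE(q)): q = 4
After step 4 (ADD(q, p)): q = 6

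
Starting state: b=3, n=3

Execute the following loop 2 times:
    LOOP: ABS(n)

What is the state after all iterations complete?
b=3, n=3

Iteration trace:
Start: b=3, n=3
After iteration 1: b=3, n=3
After iteration 2: b=3, n=3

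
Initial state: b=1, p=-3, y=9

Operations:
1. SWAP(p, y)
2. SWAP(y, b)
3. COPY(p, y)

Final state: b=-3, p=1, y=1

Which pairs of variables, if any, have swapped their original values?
(b, p)

Comparing initial and final values:
y: 9 → 1
b: 1 → -3
p: -3 → 1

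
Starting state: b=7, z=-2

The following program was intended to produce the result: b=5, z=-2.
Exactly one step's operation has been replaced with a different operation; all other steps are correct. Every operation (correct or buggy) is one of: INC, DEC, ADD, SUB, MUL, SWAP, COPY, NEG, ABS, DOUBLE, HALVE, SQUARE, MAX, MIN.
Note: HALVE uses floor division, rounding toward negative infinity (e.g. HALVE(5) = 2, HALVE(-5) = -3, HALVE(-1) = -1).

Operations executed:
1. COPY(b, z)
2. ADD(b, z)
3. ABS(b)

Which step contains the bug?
Step 1

Trace with buggy code:
Initial: b=7, z=-2
After step 1: b=-2, z=-2
After step 2: b=-4, z=-2
After step 3: b=4, z=-2
Actual final b=4, z=-2 ≠ expected b=5, z=-2.
Step 1 is the only position where a single-operation replacement can produce the expected result.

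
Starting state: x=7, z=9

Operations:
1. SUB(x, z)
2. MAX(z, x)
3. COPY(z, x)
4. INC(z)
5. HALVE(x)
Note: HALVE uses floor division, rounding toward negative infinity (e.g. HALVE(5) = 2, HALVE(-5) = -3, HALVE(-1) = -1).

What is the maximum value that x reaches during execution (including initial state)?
7

Values of x at each step:
Initial: x = 7 ← maximum
After step 1: x = -2
After step 2: x = -2
After step 3: x = -2
After step 4: x = -2
After step 5: x = -1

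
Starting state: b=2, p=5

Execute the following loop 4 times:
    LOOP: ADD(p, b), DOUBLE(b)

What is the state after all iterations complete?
b=32, p=35

Iteration trace:
Start: b=2, p=5
After iteration 1: b=4, p=7
After iteration 2: b=8, p=11
After iteration 3: b=16, p=19
After iteration 4: b=32, p=35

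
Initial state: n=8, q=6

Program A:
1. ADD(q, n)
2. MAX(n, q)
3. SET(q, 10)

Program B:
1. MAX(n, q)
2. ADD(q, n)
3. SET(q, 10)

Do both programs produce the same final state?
No

Program A final state: n=14, q=10
Program B final state: n=8, q=10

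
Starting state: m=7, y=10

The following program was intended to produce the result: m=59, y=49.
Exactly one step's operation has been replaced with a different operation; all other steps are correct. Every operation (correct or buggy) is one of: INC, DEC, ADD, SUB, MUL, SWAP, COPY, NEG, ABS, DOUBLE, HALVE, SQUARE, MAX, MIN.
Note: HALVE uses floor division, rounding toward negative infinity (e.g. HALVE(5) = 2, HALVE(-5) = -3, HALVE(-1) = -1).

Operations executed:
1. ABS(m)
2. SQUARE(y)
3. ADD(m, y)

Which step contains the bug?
Step 1

Trace with buggy code:
Initial: m=7, y=10
After step 1: m=7, y=10
After step 2: m=7, y=100
After step 3: m=107, y=100
Actual final m=107, y=100 ≠ expected m=59, y=49.
Step 1 is the only position where a single-operation replacement can produce the expected result.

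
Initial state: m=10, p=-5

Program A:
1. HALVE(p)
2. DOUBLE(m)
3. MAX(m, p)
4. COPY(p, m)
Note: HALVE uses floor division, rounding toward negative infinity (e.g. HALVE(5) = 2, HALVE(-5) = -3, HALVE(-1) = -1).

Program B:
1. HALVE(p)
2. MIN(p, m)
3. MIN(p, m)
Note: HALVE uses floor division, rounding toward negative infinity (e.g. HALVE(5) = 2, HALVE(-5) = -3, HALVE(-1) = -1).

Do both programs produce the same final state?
No

Program A final state: m=20, p=20
Program B final state: m=10, p=-3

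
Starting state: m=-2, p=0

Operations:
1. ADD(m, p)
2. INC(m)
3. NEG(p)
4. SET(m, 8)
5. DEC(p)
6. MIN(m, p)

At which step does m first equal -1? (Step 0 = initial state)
Step 2

Tracing m:
Initial: m = -2
After step 1: m = -2
After step 2: m = -1 ← first occurrence
After step 3: m = -1
After step 4: m = 8
After step 5: m = 8
After step 6: m = -1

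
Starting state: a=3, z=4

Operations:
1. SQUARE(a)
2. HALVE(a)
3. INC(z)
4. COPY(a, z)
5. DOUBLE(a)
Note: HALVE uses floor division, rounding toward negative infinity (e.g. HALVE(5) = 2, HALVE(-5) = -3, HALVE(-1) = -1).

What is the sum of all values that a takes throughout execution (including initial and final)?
35

Values of a at each step:
Initial: a = 3
After step 1: a = 9
After step 2: a = 4
After step 3: a = 4
After step 4: a = 5
After step 5: a = 10
Sum = 3 + 9 + 4 + 4 + 5 + 10 = 35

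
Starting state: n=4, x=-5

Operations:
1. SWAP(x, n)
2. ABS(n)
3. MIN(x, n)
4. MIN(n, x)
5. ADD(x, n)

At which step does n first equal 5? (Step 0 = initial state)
Step 2

Tracing n:
Initial: n = 4
After step 1: n = -5
After step 2: n = 5 ← first occurrence
After step 3: n = 5
After step 4: n = 4
After step 5: n = 4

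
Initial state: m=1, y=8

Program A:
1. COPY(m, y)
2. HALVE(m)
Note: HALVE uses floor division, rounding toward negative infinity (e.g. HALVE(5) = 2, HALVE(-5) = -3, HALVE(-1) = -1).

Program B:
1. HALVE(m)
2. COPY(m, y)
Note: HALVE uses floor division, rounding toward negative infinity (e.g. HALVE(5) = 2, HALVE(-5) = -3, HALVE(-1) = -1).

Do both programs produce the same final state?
No

Program A final state: m=4, y=8
Program B final state: m=8, y=8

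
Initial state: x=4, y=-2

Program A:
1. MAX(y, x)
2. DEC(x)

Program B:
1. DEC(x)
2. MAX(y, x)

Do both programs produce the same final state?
No

Program A final state: x=3, y=4
Program B final state: x=3, y=3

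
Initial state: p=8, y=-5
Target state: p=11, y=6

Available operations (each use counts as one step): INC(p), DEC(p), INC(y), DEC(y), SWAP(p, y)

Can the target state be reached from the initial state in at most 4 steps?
No

The target state cannot be reached within 4 steps.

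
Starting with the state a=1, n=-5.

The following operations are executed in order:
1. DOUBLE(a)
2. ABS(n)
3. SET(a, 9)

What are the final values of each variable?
{a: 9, n: 5}

Step-by-step execution:
Initial: a=1, n=-5
After step 1 (DOUBLE(a)): a=2, n=-5
After step 2 (ABS(n)): a=2, n=5
After step 3 (SET(a, 9)): a=9, n=5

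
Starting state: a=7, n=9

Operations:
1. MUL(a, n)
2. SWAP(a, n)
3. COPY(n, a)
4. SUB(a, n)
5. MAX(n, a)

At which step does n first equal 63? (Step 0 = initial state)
Step 2

Tracing n:
Initial: n = 9
After step 1: n = 9
After step 2: n = 63 ← first occurrence
After step 3: n = 9
After step 4: n = 9
After step 5: n = 9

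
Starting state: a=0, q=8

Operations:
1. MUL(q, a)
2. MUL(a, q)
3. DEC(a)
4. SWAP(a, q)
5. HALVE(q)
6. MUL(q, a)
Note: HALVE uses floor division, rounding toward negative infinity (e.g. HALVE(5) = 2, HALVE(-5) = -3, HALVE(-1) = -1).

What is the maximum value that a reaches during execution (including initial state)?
0

Values of a at each step:
Initial: a = 0 ← maximum
After step 1: a = 0
After step 2: a = 0
After step 3: a = -1
After step 4: a = 0
After step 5: a = 0
After step 6: a = 0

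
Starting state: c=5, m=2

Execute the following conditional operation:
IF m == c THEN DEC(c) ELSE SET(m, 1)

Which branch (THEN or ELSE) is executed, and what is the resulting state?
Branch: ELSE, Final state: c=5, m=1

Evaluating condition: m == c
m = 2, c = 5
Condition is False, so ELSE branch executes
After SET(m, 1): c=5, m=1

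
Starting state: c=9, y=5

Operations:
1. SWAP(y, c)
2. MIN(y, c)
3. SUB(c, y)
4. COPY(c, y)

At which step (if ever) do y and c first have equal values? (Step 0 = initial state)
Step 2

y and c first become equal after step 2.

Comparing values at each step:
Initial: y=5, c=9
After step 1: y=9, c=5
After step 2: y=5, c=5 ← equal!
After step 3: y=5, c=0
After step 4: y=5, c=5 ← equal!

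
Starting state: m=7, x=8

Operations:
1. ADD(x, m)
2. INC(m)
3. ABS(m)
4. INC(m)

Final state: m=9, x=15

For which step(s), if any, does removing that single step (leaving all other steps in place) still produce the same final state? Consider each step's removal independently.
Step(s) 3

Testing removal of each single step:
Without step 1: final = m=9, x=8 (different)
Without step 2: final = m=8, x=15 (different)
Without step 3: final = m=9, x=15 (same)
Without step 4: final = m=8, x=15 (different)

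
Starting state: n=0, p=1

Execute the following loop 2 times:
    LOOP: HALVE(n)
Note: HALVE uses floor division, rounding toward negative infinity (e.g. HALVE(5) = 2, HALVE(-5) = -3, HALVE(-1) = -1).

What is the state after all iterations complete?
n=0, p=1

Iteration trace:
Start: n=0, p=1
After iteration 1: n=0, p=1
After iteration 2: n=0, p=1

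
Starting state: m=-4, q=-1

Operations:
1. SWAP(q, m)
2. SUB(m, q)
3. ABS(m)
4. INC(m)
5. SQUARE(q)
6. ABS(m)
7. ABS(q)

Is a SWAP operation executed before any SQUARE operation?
Yes

First SWAP: step 1
First SQUARE: step 5
Since 1 < 5, SWAP comes first.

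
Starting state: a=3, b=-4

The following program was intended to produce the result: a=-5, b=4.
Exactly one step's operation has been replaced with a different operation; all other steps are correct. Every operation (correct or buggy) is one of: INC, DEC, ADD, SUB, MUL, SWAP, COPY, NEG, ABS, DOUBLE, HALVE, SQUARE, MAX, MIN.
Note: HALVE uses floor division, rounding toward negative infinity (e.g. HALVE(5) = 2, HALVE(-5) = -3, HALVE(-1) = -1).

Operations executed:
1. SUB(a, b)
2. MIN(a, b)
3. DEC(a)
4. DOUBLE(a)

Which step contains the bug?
Step 4

Trace with buggy code:
Initial: a=3, b=-4
After step 1: a=7, b=-4
After step 2: a=-4, b=-4
After step 3: a=-5, b=-4
After step 4: a=-10, b=-4
Actual final a=-10, b=-4 ≠ expected a=-5, b=4.
Step 4 is the only position where a single-operation replacement can produce the expected result.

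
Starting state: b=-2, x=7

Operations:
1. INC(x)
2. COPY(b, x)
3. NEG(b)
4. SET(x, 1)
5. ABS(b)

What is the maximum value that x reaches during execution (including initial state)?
8

Values of x at each step:
Initial: x = 7
After step 1: x = 8 ← maximum
After step 2: x = 8
After step 3: x = 8
After step 4: x = 1
After step 5: x = 1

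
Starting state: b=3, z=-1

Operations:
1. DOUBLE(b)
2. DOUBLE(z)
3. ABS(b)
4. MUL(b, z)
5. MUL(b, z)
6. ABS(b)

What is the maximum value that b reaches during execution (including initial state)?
24

Values of b at each step:
Initial: b = 3
After step 1: b = 6
After step 2: b = 6
After step 3: b = 6
After step 4: b = -12
After step 5: b = 24 ← maximum
After step 6: b = 24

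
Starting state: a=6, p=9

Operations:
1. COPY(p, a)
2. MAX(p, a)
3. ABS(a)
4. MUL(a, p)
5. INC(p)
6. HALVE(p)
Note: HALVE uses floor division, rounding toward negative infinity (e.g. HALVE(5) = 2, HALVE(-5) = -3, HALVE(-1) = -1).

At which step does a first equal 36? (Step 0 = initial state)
Step 4

Tracing a:
Initial: a = 6
After step 1: a = 6
After step 2: a = 6
After step 3: a = 6
After step 4: a = 36 ← first occurrence
After step 5: a = 36
After step 6: a = 36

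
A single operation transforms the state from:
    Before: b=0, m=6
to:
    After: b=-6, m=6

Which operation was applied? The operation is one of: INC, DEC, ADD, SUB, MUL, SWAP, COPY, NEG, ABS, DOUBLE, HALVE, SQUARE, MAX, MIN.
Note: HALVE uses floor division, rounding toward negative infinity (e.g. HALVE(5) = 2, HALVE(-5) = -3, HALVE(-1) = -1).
SUB(b, m)

Analyzing the change:
Before: b=0, m=6
After: b=-6, m=6
Variable b changed from 0 to -6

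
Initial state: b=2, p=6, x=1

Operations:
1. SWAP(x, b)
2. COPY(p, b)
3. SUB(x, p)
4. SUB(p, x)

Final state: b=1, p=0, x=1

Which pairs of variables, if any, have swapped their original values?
None

Comparing initial and final values:
x: 1 → 1
b: 2 → 1
p: 6 → 0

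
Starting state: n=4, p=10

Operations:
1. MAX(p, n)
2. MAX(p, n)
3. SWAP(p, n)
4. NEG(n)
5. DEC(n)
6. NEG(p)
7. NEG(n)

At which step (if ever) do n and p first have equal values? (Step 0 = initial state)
Never

n and p never become equal during execution.

Comparing values at each step:
Initial: n=4, p=10
After step 1: n=4, p=10
After step 2: n=4, p=10
After step 3: n=10, p=4
After step 4: n=-10, p=4
After step 5: n=-11, p=4
After step 6: n=-11, p=-4
After step 7: n=11, p=-4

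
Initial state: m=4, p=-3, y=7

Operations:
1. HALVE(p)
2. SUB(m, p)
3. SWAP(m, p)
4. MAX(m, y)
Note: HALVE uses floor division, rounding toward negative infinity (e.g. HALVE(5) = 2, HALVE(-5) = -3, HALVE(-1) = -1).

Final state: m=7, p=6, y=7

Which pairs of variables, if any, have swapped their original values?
None

Comparing initial and final values:
p: -3 → 6
y: 7 → 7
m: 4 → 7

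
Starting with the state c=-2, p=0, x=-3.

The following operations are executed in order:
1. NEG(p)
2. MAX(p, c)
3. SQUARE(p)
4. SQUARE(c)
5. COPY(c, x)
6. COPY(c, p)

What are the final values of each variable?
{c: 0, p: 0, x: -3}

Step-by-step execution:
Initial: c=-2, p=0, x=-3
After step 1 (NEG(p)): c=-2, p=0, x=-3
After step 2 (MAX(p, c)): c=-2, p=0, x=-3
After step 3 (SQUARE(p)): c=-2, p=0, x=-3
After step 4 (SQUARE(c)): c=4, p=0, x=-3
After step 5 (COPY(c, x)): c=-3, p=0, x=-3
After step 6 (COPY(c, p)): c=0, p=0, x=-3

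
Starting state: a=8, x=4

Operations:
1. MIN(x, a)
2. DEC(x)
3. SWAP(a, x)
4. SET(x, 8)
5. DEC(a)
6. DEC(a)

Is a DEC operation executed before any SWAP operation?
Yes

First DEC: step 2
First SWAP: step 3
Since 2 < 3, DEC comes first.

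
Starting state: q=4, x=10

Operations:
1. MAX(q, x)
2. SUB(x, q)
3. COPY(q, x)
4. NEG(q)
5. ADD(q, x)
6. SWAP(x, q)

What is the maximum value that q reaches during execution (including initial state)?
10

Values of q at each step:
Initial: q = 4
After step 1: q = 10 ← maximum
After step 2: q = 10
After step 3: q = 0
After step 4: q = 0
After step 5: q = 0
After step 6: q = 0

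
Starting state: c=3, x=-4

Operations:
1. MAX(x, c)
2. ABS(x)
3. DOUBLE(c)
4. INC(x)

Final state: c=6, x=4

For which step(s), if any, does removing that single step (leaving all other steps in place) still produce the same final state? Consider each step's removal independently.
Step(s) 2

Testing removal of each single step:
Without step 1: final = c=6, x=5 (different)
Without step 2: final = c=6, x=4 (same)
Without step 3: final = c=3, x=4 (different)
Without step 4: final = c=6, x=3 (different)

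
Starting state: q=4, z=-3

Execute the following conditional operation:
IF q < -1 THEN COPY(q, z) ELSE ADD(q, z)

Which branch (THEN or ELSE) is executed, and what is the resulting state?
Branch: ELSE, Final state: q=1, z=-3

Evaluating condition: q < -1
q = 4
Condition is False, so ELSE branch executes
After ADD(q, z): q=1, z=-3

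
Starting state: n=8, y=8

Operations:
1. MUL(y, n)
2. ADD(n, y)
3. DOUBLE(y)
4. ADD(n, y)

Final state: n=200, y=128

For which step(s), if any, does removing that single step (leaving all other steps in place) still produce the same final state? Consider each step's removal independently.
None - removing any single step changes the final result

Testing removal of each single step:
Without step 1: final = n=32, y=16 (different)
Without step 2: final = n=136, y=128 (different)
Without step 3: final = n=136, y=64 (different)
Without step 4: final = n=72, y=128 (different)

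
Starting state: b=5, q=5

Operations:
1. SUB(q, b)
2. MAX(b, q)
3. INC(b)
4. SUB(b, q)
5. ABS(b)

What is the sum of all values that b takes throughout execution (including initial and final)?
33

Values of b at each step:
Initial: b = 5
After step 1: b = 5
After step 2: b = 5
After step 3: b = 6
After step 4: b = 6
After step 5: b = 6
Sum = 5 + 5 + 5 + 6 + 6 + 6 = 33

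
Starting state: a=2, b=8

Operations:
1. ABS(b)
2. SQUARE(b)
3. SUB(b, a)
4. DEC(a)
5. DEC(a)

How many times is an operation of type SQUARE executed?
1

Counting SQUARE operations:
Step 2: SQUARE(b) ← SQUARE
Total: 1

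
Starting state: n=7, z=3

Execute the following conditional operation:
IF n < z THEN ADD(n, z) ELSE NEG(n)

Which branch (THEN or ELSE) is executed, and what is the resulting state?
Branch: ELSE, Final state: n=-7, z=3

Evaluating condition: n < z
n = 7, z = 3
Condition is False, so ELSE branch executes
After NEG(n): n=-7, z=3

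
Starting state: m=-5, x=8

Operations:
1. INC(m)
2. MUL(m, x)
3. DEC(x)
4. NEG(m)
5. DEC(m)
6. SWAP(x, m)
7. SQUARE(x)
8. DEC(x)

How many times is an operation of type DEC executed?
3

Counting DEC operations:
Step 3: DEC(x) ← DEC
Step 5: DEC(m) ← DEC
Step 8: DEC(x) ← DEC
Total: 3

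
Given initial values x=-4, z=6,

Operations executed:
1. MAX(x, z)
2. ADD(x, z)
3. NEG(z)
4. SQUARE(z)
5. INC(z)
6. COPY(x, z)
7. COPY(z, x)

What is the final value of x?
x = 37

Tracing execution:
Step 1: MAX(x, z) → x = 6
Step 2: ADD(x, z) → x = 12
Step 3: NEG(z) → x = 12
Step 4: SQUARE(z) → x = 12
Step 5: INC(z) → x = 12
Step 6: COPY(x, z) → x = 37
Step 7: COPY(z, x) → x = 37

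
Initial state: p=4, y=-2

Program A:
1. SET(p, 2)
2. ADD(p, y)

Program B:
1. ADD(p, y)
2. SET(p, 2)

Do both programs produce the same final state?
No

Program A final state: p=0, y=-2
Program B final state: p=2, y=-2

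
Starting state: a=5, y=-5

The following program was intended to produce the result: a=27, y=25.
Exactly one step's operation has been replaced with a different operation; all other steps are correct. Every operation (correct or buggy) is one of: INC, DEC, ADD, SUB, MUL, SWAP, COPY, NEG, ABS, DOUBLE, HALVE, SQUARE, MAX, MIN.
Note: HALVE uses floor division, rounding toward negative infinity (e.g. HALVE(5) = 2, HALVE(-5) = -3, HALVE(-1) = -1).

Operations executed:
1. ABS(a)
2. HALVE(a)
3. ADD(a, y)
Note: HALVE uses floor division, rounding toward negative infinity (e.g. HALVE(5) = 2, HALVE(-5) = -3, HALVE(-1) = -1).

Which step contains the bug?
Step 1

Trace with buggy code:
Initial: a=5, y=-5
After step 1: a=5, y=-5
After step 2: a=2, y=-5
After step 3: a=-3, y=-5
Actual final a=-3, y=-5 ≠ expected a=27, y=25.
Step 1 is the only position where a single-operation replacement can produce the expected result.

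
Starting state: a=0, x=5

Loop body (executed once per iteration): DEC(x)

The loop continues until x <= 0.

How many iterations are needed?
5

Tracing iterations:
Initial: a=0, x=5
After iteration 1: a=0, x=4
After iteration 2: a=0, x=3
After iteration 3: a=0, x=2
After iteration 4: a=0, x=1
After iteration 5: a=0, x=0
x <= 0 now holds, so the loop exits after 5 iterations.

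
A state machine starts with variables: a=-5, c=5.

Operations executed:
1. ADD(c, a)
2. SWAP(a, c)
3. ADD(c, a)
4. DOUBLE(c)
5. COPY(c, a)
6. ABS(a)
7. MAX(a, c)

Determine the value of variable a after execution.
a = 0

Tracing execution:
Step 1: ADD(c, a) → a = -5
Step 2: SWAP(a, c) → a = 0
Step 3: ADD(c, a) → a = 0
Step 4: DOUBLE(c) → a = 0
Step 5: COPY(c, a) → a = 0
Step 6: ABS(a) → a = 0
Step 7: MAX(a, c) → a = 0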